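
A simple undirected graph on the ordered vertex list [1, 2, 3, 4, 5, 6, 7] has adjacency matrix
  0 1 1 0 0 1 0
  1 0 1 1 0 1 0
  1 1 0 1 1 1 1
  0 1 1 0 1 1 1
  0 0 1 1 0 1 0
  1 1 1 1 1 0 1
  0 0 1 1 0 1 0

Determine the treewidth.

3

A width-3 tree decomposition is:
Bags: B1 = {2, 3, 4, 6}  B2 = {3, 4, 6, 7}  B3 = {3, 4, 5, 6}  B4 = {1, 2, 3, 6}
Tree: B1–B2, B2–B3, B1–B4
The largest bag has 4 vertices, giving width 3; this decomposition certifies tw(G) ≤ 3. On the other hand G contains the 4-clique {1, 2, 3, 6}. A clique must lie in a single bag of any decomposition, so no decomposition can have width below 3. Hence tw(G) = 3 exactly.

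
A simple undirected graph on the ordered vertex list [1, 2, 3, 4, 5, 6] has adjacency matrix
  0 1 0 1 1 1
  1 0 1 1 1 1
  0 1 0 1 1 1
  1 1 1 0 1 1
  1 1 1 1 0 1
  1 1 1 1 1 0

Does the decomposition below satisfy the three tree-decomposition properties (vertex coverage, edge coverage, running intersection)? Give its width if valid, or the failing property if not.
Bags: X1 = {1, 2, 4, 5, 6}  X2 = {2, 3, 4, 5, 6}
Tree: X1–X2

Yes; width 4.

Checking the three conditions: (i) the bags cover all of {1, 2, 3, 4, 5, 6}; (ii) for each edge, some bag contains both endpoints; (iii) the bags containing any fixed vertex form a subtree. All hold, so the decomposition is valid with width 5 − 1 = 4.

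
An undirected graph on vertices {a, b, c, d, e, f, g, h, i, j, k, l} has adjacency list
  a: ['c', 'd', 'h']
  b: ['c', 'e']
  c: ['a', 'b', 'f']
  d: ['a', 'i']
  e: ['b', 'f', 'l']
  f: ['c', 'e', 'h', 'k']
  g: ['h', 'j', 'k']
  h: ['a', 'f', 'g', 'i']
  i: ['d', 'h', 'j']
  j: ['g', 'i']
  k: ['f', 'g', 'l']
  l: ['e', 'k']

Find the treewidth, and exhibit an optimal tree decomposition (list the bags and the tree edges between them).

Treewidth 3.
One optimal decomposition is:
Bags: B1 = {b, e, k, l}  B2 = {b, e, f, k}  B3 = {b, c, f, k}  B4 = {c, f, g, k}  B5 = {c, f, g, h}  B6 = {a, c, g, h}  B7 = {a, g, h, j}  B8 = {a, h, i, j}  B9 = {a, d, i, j}
Tree: B1–B2, B2–B3, B3–B4, B4–B5, B5–B6, B6–B7, B7–B8, B8–B9

Each bag holds 4 vertices, so the decomposition has width 3, which upper-bounds the treewidth. For the lower bound: the 4 vertex sets {b,e,l}, {k}, {f}, {a,c,g,h} are disjoint, each induces a connected subgraph, and every pair is joined by at least one edge of G. Contracting each set to a single vertex therefore yields K_{4} as a minor, and since treewidth is minor-monotone, tw(G) ≥ tw(K_{4}) = 3. Hence tw(G) = 3 exactly.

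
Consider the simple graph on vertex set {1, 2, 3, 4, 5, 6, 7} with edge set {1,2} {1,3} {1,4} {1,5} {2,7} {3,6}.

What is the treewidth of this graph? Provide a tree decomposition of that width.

Each bag holds 2 vertices, so the decomposition has width 1, which upper-bounds the treewidth. G has an edge, so its treewidth is at least 1. Hence tw(G) = 1 exactly.

Treewidth 1.
One optimal decomposition is:
Bags: B1 = {1, 4}  B2 = {1, 2}  B3 = {1, 3}  B4 = {3, 6}  B5 = {2, 7}  B6 = {1, 5}
Tree: B1–B2, B1–B3, B3–B4, B2–B5, B3–B6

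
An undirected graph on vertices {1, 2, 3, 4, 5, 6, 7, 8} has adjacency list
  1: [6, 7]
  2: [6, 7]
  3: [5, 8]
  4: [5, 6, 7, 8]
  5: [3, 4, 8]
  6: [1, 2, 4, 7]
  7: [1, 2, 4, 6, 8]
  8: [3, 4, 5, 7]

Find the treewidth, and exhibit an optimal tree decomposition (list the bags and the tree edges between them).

The largest bag has 3 vertices, giving width 2; this decomposition certifies tw(G) ≤ 2. For the lower bound, the 3 vertices {3, 5, 8} are pairwise adjacent, and any tree decomposition puts a clique entirely inside one bag — forcing width ≥ 2. Hence tw(G) = 2 exactly.

Treewidth 2.
One optimal decomposition is:
Bags: B1 = {4, 6, 7}  B2 = {4, 7, 8}  B3 = {4, 5, 8}  B4 = {2, 6, 7}  B5 = {1, 6, 7}  B6 = {3, 5, 8}
Tree: B1–B2, B2–B3, B1–B4, B1–B5, B3–B6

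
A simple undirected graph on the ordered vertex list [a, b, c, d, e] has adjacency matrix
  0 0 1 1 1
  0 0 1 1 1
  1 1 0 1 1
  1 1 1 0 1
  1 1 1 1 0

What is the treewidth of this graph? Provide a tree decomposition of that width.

Every bag has size at most 4, so the width is 4 − 1 = 3 and tw(G) ≤ 3. For the lower bound, the 4 vertices {a, c, d, e} are pairwise adjacent, and any tree decomposition puts a clique entirely inside one bag — forcing width ≥ 3. Hence tw(G) = 3 exactly.

Treewidth 3.
One optimal decomposition is:
Bags: B1 = {a, c, d, e}  B2 = {b, c, d, e}
Tree: B1–B2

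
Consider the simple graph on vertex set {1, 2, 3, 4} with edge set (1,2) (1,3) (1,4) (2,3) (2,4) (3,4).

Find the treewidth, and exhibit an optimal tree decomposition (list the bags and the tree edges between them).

A single bag containing all 4 vertices is trivially a valid decomposition of width 3. Conversely, {1, 2, 3, 4} is a clique of size 4, and the vertices of any clique must share a bag in every tree decomposition; so some bag has ≥ 4 vertices and tw(G) ≥ 3. Hence tw(G) = 3 exactly.

Treewidth 3.
Bags: B1 = {1, 2, 3, 4}
Tree: (single bag)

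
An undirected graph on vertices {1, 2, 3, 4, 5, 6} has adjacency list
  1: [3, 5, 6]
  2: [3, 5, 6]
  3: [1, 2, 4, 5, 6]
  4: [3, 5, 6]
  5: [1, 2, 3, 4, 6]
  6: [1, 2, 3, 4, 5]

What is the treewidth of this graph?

A width-3 tree decomposition is:
Bags: B1 = {2, 3, 5, 6}  B2 = {3, 4, 5, 6}  B3 = {1, 3, 5, 6}
Tree: B1–B2, B2–B3
Each bag holds 4 vertices, so the decomposition has width 3, which upper-bounds the treewidth. For the lower bound, the 4 vertices {1, 3, 5, 6} are pairwise adjacent, and any tree decomposition puts a clique entirely inside one bag — forcing width ≥ 3. Therefore the treewidth is 3.

3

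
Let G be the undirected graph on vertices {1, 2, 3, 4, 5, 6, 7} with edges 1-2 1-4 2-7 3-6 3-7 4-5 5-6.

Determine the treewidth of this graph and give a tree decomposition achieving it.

Treewidth 2.
Bags: B1 = {2, 3, 7}  B2 = {1, 2, 3}  B3 = {1, 3, 4}  B4 = {3, 4, 5}  B5 = {3, 5, 6}
Tree: B1–B2, B2–B3, B3–B4, B4–B5

Every bag has size at most 3, so the width is 3 − 1 = 2 and tw(G) ≤ 2. For the lower bound, G contains the cycle 3–7–2–1–4–5–6–3, so G is not a forest; only forests have treewidth ≤ 1, hence tw(G) ≥ 2. Therefore the treewidth is 2.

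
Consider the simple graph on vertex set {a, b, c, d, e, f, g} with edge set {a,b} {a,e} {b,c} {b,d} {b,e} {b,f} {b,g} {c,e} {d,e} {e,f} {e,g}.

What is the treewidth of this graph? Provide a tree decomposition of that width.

The largest bag has 3 vertices, giving width 2; this decomposition certifies tw(G) ≤ 2. For the lower bound, the 3 vertices {b, d, e} are pairwise adjacent, and any tree decomposition puts a clique entirely inside one bag — forcing width ≥ 2. Combining the bounds, tw(G) = 2.

Treewidth 2.
One optimal decomposition is:
Bags: B1 = {b, e, f}  B2 = {b, e, g}  B3 = {b, c, e}  B4 = {a, b, e}  B5 = {b, d, e}
Tree: B1–B2, B1–B3, B3–B4, B2–B5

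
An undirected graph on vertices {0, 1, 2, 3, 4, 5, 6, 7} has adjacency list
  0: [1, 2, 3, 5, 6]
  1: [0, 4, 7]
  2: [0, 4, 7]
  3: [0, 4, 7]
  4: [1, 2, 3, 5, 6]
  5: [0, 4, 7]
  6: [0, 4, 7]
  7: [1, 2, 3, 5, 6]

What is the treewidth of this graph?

3

A width-3 tree decomposition is:
Bags: B1 = {0, 4, 5, 7}  B2 = {0, 4, 6, 7}  B3 = {0, 1, 4, 7}  B4 = {0, 2, 4, 7}  B5 = {0, 3, 4, 7}
Tree: B1–B2, B2–B3, B3–B4, B4–B5
The largest bag has 4 vertices, giving width 3; this decomposition certifies tw(G) ≤ 3. For the lower bound: the 4 vertex sets {5,7}, {0,6}, {4}, {1} are disjoint, each induces a connected subgraph, and every pair is joined by at least one edge of G. Contracting each set to a single vertex therefore yields K_{4} as a minor, and since treewidth is minor-monotone, tw(G) ≥ tw(K_{4}) = 3. The upper and lower bounds meet at 3, so that is the treewidth.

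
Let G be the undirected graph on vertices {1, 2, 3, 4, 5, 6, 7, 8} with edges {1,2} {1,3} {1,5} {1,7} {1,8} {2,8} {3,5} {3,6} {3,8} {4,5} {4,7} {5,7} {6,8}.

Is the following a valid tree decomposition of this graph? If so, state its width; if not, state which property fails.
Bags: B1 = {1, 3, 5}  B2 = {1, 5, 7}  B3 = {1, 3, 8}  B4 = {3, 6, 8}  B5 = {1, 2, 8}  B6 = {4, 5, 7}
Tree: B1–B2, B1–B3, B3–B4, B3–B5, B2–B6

Yes; width 2.

Every vertex of G appears in some bag (union = {1, 2, 3, 4, 5, 6, 7, 8}); every edge is covered by a bag; and for each vertex v the set of bags containing v is connected in the bag tree. The decomposition is therefore valid. The largest bag has 3 vertices, so the width is 2.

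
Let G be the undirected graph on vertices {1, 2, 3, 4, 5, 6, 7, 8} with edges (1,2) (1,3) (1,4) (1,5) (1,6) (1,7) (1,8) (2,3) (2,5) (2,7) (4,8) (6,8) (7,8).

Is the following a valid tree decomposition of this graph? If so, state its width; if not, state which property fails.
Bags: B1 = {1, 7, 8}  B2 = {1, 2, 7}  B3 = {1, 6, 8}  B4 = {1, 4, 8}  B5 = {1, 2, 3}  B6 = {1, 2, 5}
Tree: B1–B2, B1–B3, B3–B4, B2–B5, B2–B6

Every vertex of G appears in some bag (union = {1, 2, 3, 4, 5, 6, 7, 8}); every edge is covered by a bag; and for each vertex v the set of bags containing v is connected in the bag tree. The decomposition is therefore valid. The largest bag has 3 vertices, so the width is 2.

Yes; width 2.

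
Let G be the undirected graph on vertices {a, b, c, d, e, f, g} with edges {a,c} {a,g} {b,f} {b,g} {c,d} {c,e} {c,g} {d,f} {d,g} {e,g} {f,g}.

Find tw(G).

A width-2 tree decomposition is:
Bags: B1 = {d, f, g}  B2 = {c, d, g}  B3 = {a, c, g}  B4 = {b, f, g}  B5 = {c, e, g}
Tree: B1–B2, B2–B3, B1–B4, B3–B5
The largest bag has 3 vertices, giving width 2; this decomposition certifies tw(G) ≤ 2. On the other hand G contains the 3-clique {c, d, g}. A clique must lie in a single bag of any decomposition, so no decomposition can have width below 2. Combining the bounds, tw(G) = 2.

2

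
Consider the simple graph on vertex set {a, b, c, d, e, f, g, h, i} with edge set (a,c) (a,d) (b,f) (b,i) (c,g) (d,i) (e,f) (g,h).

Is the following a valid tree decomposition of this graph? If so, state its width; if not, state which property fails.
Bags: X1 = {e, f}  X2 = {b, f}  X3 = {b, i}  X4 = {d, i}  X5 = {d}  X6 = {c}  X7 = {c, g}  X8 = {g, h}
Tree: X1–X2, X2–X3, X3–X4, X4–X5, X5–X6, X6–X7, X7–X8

No — vertex a appears in no bag.

A tree decomposition must satisfy three properties: every vertex lies in some bag; for every edge, both endpoints lie together in some bag; and for every vertex, the bags containing it form a connected subtree. Here vertex a appears in no bag, so the decomposition is invalid.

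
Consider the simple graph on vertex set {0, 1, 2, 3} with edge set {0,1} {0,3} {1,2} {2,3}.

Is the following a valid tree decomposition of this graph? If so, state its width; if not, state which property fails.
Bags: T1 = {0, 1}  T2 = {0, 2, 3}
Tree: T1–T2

A tree decomposition must satisfy three properties: every vertex lies in some bag; for every edge, both endpoints lie together in some bag; and for every vertex, the bags containing it form a connected subtree. Here edge (2,1) lies in no bag, so the decomposition is invalid.

No — edge (2,1) lies in no bag.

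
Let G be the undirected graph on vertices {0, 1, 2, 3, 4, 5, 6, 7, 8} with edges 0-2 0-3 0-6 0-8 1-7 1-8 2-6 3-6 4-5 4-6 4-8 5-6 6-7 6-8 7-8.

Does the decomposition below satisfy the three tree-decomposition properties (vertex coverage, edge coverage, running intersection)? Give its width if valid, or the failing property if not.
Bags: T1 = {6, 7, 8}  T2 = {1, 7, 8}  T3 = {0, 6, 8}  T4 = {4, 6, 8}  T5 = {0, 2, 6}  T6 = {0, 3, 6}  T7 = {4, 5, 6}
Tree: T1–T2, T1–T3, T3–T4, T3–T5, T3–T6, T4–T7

Vertex coverage: the bags together contain {0, 1, 2, 3, 4, 5, 6, 7, 8}, the full vertex set. Edge coverage: each edge of G has both endpoints in at least one bag. Running intersection: for every vertex, the bags containing it form a connected subtree. All three properties hold, so this is a valid tree decomposition of width max|bag| − 1 = 2, and hence tw(G) ≤ 2.

Yes; width 2.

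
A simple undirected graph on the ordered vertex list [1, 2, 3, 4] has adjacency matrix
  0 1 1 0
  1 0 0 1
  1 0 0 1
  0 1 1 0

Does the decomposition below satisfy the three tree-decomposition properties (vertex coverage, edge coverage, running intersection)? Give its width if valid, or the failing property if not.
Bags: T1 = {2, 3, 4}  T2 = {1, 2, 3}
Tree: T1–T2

Yes; width 2.

Every vertex of G appears in some bag (union = {1, 2, 3, 4}); every edge is covered by a bag; and for each vertex v the set of bags containing v is connected in the bag tree. The decomposition is therefore valid. The largest bag has 3 vertices, so the width is 2.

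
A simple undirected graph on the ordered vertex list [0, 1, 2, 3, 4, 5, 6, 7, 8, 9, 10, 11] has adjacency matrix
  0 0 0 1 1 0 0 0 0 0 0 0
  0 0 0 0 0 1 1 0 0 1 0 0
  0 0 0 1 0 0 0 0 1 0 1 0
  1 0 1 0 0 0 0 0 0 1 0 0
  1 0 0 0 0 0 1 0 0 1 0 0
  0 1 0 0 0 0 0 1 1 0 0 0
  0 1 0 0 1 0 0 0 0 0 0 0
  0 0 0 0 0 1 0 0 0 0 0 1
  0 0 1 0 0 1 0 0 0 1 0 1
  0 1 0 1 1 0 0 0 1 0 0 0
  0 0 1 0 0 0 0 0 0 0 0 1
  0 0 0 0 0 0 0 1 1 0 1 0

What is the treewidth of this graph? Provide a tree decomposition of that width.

Treewidth 3.
One such decomposition:
Bags: B1 = {5, 7, 10, 11}  B2 = {5, 8, 10, 11}  B3 = {2, 5, 8, 10}  B4 = {1, 2, 5, 8}  B5 = {1, 2, 8, 9}  B6 = {1, 2, 3, 9}  B7 = {1, 3, 6, 9}  B8 = {3, 4, 6, 9}  B9 = {0, 3, 4, 6}
Tree: B1–B2, B2–B3, B3–B4, B4–B5, B5–B6, B6–B7, B7–B8, B8–B9

Each bag holds 4 vertices, so the decomposition has width 3, which upper-bounds the treewidth. For the lower bound: the 4 vertex sets {7,10,11}, {5}, {8}, {1,2,3,9} are disjoint, each induces a connected subgraph, and every pair is joined by at least one edge of G. Contracting each set to a single vertex therefore yields K_{4} as a minor, and since treewidth is minor-monotone, tw(G) ≥ tw(K_{4}) = 3. Therefore the treewidth is 3.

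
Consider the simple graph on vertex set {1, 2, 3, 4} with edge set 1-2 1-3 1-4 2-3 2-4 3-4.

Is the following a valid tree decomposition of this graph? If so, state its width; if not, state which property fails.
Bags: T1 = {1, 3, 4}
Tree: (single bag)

A tree decomposition must satisfy three properties: every vertex lies in some bag; for every edge, both endpoints lie together in some bag; and for every vertex, the bags containing it form a connected subtree. Here vertex 2 appears in no bag, so the decomposition is invalid.

No — vertex 2 appears in no bag.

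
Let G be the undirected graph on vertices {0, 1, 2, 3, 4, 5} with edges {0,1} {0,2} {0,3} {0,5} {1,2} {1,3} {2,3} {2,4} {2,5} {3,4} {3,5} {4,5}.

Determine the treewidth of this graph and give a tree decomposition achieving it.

Each bag holds 4 vertices, so the decomposition has width 3, which upper-bounds the treewidth. On the other hand G contains the 4-clique {0, 1, 2, 3}. A clique must lie in a single bag of any decomposition, so no decomposition can have width below 3. Combining the bounds, tw(G) = 3.

Treewidth 3.
Bags: B1 = {0, 1, 2, 3}  B2 = {0, 2, 3, 5}  B3 = {2, 3, 4, 5}
Tree: B1–B2, B2–B3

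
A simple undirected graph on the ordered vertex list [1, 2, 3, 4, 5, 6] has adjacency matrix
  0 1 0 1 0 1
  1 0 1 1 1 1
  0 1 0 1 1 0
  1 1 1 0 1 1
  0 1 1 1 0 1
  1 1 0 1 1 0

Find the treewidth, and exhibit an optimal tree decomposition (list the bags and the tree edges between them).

Treewidth 3.
One such decomposition:
Bags: B1 = {2, 4, 5, 6}  B2 = {2, 3, 4, 5}  B3 = {1, 2, 4, 6}
Tree: B1–B2, B1–B3

Each bag holds 4 vertices, so the decomposition has width 3, which upper-bounds the treewidth. For the lower bound, the 4 vertices {1, 2, 4, 6} are pairwise adjacent, and any tree decomposition puts a clique entirely inside one bag — forcing width ≥ 3. Therefore the treewidth is 3.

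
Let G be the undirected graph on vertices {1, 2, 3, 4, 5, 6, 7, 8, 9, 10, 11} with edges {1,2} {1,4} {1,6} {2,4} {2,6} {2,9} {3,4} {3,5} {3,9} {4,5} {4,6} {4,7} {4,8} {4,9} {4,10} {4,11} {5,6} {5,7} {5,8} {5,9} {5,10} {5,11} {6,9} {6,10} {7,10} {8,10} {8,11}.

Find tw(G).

3

A width-3 tree decomposition is:
Bags: B1 = {4, 5, 6, 10}  B2 = {4, 5, 6, 9}  B3 = {2, 4, 6, 9}  B4 = {4, 5, 8, 10}  B5 = {4, 5, 8, 11}  B6 = {1, 2, 4, 6}  B7 = {3, 4, 5, 9}  B8 = {4, 5, 7, 10}
Tree: B1–B2, B2–B3, B1–B4, B4–B5, B3–B6, B2–B7, B4–B8
The largest bag has 4 vertices, giving width 3; this decomposition certifies tw(G) ≤ 3. On the other hand G contains the 4-clique {1, 2, 4, 6}. A clique must lie in a single bag of any decomposition, so no decomposition can have width below 3. Combining the bounds, tw(G) = 3.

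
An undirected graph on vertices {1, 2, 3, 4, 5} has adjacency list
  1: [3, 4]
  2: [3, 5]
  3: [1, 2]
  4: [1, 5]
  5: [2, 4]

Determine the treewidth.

A width-2 tree decomposition is:
Bags: B1 = {2, 3, 5}  B2 = {3, 4, 5}  B3 = {1, 3, 4}
Tree: B1–B2, B2–B3
Every bag has size at most 3, so the width is 3 − 1 = 2 and tw(G) ≤ 2. The edges 3–2–5–4–1–3 form a cycle, so G is not a tree and its treewidth is at least 2. Hence tw(G) = 2 exactly.

2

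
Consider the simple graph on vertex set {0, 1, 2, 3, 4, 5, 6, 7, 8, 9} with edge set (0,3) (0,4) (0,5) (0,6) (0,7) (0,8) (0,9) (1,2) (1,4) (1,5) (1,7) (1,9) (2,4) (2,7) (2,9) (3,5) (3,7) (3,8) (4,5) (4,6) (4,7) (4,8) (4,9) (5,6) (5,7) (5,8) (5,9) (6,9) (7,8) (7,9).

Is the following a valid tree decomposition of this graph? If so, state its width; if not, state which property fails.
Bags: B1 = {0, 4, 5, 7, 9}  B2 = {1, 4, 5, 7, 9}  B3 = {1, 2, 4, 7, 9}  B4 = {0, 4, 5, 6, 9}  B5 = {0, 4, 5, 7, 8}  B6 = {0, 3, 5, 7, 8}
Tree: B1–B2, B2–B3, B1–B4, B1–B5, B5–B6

Vertex coverage: the bags together contain {0, 1, 2, 3, 4, 5, 6, 7, 8, 9}, the full vertex set. Edge coverage: each edge of G has both endpoints in at least one bag. Running intersection: for every vertex, the bags containing it form a connected subtree. All three properties hold, so this is a valid tree decomposition of width max|bag| − 1 = 4, and hence tw(G) ≤ 4.

Yes; width 4.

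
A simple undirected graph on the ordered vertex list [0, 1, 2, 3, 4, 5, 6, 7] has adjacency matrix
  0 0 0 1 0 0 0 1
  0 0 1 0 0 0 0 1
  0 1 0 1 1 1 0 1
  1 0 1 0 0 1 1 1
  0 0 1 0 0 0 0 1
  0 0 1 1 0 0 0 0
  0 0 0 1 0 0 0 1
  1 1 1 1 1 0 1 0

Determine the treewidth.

A width-2 tree decomposition is:
Bags: B1 = {2, 3, 7}  B2 = {2, 4, 7}  B3 = {3, 6, 7}  B4 = {2, 3, 5}  B5 = {0, 3, 7}  B6 = {1, 2, 7}
Tree: B1–B2, B1–B3, B1–B4, B1–B5, B1–B6
The largest bag has 3 vertices, giving width 2; this decomposition certifies tw(G) ≤ 2. On the other hand G contains the 3-clique {2, 3, 5}. A clique must lie in a single bag of any decomposition, so no decomposition can have width below 2. The upper and lower bounds meet at 2, so that is the treewidth.

2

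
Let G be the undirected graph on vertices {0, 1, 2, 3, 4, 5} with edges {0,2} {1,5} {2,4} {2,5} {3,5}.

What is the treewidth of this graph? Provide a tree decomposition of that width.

The largest bag has 2 vertices, giving width 1; this decomposition certifies tw(G) ≤ 1. Since G has at least one edge (e.g. 5–3), it is not an edgeless graph, so tw(G) ≥ 1. Hence tw(G) = 1 exactly.

Treewidth 1.
Bags: B1 = {3, 5}  B2 = {2, 5}  B3 = {2, 4}  B4 = {0, 2}  B5 = {1, 5}
Tree: B1–B2, B2–B3, B3–B4, B1–B5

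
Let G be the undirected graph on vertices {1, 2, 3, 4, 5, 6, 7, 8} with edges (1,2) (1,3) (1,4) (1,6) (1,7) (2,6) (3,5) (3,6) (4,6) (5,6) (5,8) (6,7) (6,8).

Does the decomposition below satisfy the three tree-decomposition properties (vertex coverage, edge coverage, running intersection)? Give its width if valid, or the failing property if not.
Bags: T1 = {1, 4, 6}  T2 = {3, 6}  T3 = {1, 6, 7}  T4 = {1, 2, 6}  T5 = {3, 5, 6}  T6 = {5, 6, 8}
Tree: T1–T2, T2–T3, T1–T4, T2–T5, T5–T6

No — edge (1,3) lies in no bag.

A tree decomposition must satisfy three properties: every vertex lies in some bag; for every edge, both endpoints lie together in some bag; and for every vertex, the bags containing it form a connected subtree. Here edge (1,3) lies in no bag, so the decomposition is invalid.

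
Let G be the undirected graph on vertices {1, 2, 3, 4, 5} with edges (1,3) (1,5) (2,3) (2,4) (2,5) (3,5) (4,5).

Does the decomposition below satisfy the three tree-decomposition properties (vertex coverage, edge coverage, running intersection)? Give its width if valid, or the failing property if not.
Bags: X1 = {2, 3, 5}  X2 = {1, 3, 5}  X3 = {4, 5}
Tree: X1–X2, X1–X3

No — edge (2,4) lies in no bag.

A tree decomposition must satisfy three properties: every vertex lies in some bag; for every edge, both endpoints lie together in some bag; and for every vertex, the bags containing it form a connected subtree. Here edge (2,4) lies in no bag, so the decomposition is invalid.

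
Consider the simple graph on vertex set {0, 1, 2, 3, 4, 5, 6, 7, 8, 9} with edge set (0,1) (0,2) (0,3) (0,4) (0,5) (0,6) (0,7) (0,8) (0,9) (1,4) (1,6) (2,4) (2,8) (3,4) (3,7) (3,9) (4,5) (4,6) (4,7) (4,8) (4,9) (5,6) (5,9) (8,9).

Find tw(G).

3

A width-3 tree decomposition is:
Bags: B1 = {0, 4, 8, 9}  B2 = {0, 4, 5, 9}  B3 = {0, 3, 4, 9}  B4 = {0, 4, 5, 6}  B5 = {0, 3, 4, 7}  B6 = {0, 1, 4, 6}  B7 = {0, 2, 4, 8}
Tree: B1–B2, B1–B3, B2–B4, B3–B5, B4–B6, B1–B7
Every bag has size at most 4, so the width is 4 − 1 = 3 and tw(G) ≤ 3. For the lower bound, the 4 vertices {0, 1, 4, 6} are pairwise adjacent, and any tree decomposition puts a clique entirely inside one bag — forcing width ≥ 3. The upper and lower bounds meet at 3, so that is the treewidth.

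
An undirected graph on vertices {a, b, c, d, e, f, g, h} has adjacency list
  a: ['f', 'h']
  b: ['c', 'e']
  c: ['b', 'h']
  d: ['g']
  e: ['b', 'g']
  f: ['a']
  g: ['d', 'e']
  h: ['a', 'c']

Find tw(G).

1

A width-1 tree decomposition is:
Bags: B1 = {a, f}  B2 = {a, h}  B3 = {c, h}  B4 = {b, c}  B5 = {b, e}  B6 = {e, g}  B7 = {d, g}
Tree: B1–B2, B2–B3, B3–B4, B4–B5, B5–B6, B6–B7
The largest bag has 2 vertices, giving width 1; this decomposition certifies tw(G) ≤ 1. Since G has at least one edge (e.g. f–a), it is not an edgeless graph, so tw(G) ≥ 1. Hence tw(G) = 1 exactly.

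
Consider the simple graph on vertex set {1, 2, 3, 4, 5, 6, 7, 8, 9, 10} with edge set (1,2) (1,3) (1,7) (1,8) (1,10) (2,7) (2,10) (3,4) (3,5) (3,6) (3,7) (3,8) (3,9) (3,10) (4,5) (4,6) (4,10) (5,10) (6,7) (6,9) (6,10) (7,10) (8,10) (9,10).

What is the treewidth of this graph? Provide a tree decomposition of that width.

Every bag has size at most 4, so the width is 4 − 1 = 3 and tw(G) ≤ 3. For the lower bound, the 4 vertices {1, 2, 7, 10} are pairwise adjacent, and any tree decomposition puts a clique entirely inside one bag — forcing width ≥ 3. Hence tw(G) = 3 exactly.

Treewidth 3.
Bags: B1 = {3, 6, 7, 10}  B2 = {1, 3, 7, 10}  B3 = {3, 4, 6, 10}  B4 = {3, 4, 5, 10}  B5 = {1, 3, 8, 10}  B6 = {3, 6, 9, 10}  B7 = {1, 2, 7, 10}
Tree: B1–B2, B1–B3, B3–B4, B2–B5, B3–B6, B2–B7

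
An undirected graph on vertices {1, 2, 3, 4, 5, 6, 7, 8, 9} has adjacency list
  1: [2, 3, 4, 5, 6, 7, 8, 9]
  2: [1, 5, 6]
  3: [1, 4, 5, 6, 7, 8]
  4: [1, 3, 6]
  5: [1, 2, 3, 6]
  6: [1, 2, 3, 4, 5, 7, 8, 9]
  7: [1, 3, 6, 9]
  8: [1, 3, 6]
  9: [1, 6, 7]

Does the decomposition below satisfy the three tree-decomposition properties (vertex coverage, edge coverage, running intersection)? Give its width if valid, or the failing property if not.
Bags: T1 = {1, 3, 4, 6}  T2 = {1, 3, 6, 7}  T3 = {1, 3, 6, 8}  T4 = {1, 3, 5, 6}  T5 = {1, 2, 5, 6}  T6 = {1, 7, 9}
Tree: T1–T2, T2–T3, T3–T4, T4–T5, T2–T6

A tree decomposition must satisfy three properties: every vertex lies in some bag; for every edge, both endpoints lie together in some bag; and for every vertex, the bags containing it form a connected subtree. Here edge (6,9) lies in no bag, so the decomposition is invalid.

No — edge (6,9) lies in no bag.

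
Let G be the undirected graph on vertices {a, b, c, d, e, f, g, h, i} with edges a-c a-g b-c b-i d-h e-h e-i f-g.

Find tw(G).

A width-1 tree decomposition is:
Bags: B1 = {d, h}  B2 = {e, h}  B3 = {e, i}  B4 = {b, i}  B5 = {b, c}  B6 = {a, c}  B7 = {a, g}  B8 = {f, g}
Tree: B1–B2, B2–B3, B3–B4, B4–B5, B5–B6, B6–B7, B7–B8
Each bag holds 2 vertices, so the decomposition has width 1, which upper-bounds the treewidth. Since G has at least one edge (e.g. d–h), it is not an edgeless graph, so tw(G) ≥ 1. Combining the bounds, tw(G) = 1.

1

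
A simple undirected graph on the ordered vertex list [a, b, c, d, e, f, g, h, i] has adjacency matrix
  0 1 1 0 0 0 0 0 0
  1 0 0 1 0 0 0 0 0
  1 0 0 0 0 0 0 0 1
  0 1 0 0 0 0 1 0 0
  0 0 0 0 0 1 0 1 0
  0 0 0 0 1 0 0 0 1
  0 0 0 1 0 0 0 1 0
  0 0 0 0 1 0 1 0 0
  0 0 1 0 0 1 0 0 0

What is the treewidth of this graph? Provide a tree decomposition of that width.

Treewidth 2.
Bags: B1 = {d, g, h}  B2 = {d, e, h}  B3 = {d, e, f}  B4 = {d, f, i}  B5 = {c, d, i}  B6 = {a, c, d}  B7 = {a, b, d}
Tree: B1–B2, B2–B3, B3–B4, B4–B5, B5–B6, B6–B7

Every bag has size at most 3, so the width is 3 − 1 = 2 and tw(G) ≤ 2. Since d–g–h–e–f–i–c–a–b–d is a cycle in G, G is not acyclic. Forests are exactly the graphs of treewidth ≤ 1, so tw(G) ≥ 2. Therefore the treewidth is 2.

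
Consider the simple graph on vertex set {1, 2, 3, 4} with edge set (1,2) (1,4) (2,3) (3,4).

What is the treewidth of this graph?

2

A width-2 tree decomposition is:
Bags: B1 = {1, 2, 3}  B2 = {1, 3, 4}
Tree: B1–B2
Each bag holds 3 vertices, so the decomposition has width 2, which upper-bounds the treewidth. The edges 3–2–1–4–3 form a cycle, so G is not a tree and its treewidth is at least 2. Hence tw(G) = 2 exactly.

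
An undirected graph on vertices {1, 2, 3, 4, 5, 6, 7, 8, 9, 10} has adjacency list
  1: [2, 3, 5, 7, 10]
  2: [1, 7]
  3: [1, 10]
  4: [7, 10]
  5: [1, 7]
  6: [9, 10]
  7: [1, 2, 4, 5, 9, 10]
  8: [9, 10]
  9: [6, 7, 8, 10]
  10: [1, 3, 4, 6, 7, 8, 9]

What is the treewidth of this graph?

A width-2 tree decomposition is:
Bags: B1 = {6, 9, 10}  B2 = {7, 9, 10}  B3 = {1, 7, 10}  B4 = {1, 3, 10}  B5 = {1, 2, 7}  B6 = {8, 9, 10}  B7 = {1, 5, 7}  B8 = {4, 7, 10}
Tree: B1–B2, B2–B3, B3–B4, B3–B5, B2–B6, B3–B7, B3–B8
Each bag holds 3 vertices, so the decomposition has width 2, which upper-bounds the treewidth. On the other hand G contains the 3-clique {1, 2, 7}. A clique must lie in a single bag of any decomposition, so no decomposition can have width below 2. Combining the bounds, tw(G) = 2.

2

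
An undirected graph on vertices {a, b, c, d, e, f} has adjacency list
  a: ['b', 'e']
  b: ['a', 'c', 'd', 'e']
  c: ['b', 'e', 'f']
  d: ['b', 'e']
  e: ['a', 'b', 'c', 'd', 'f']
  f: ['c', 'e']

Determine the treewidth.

A width-2 tree decomposition is:
Bags: B1 = {c, e, f}  B2 = {b, c, e}  B3 = {b, d, e}  B4 = {a, b, e}
Tree: B1–B2, B2–B3, B2–B4
The largest bag has 3 vertices, giving width 2; this decomposition certifies tw(G) ≤ 2. On the other hand G contains the 3-clique {c, e, f}. A clique must lie in a single bag of any decomposition, so no decomposition can have width below 2. Combining the bounds, tw(G) = 2.

2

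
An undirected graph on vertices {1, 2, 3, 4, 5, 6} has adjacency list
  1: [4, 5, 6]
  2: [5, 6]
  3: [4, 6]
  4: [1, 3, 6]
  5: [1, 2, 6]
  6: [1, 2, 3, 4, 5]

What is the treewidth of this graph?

2

A width-2 tree decomposition is:
Bags: B1 = {1, 4, 6}  B2 = {1, 5, 6}  B3 = {3, 4, 6}  B4 = {2, 5, 6}
Tree: B1–B2, B1–B3, B2–B4
Each bag holds 3 vertices, so the decomposition has width 2, which upper-bounds the treewidth. Conversely, {1, 4, 6} is a clique of size 3, and the vertices of any clique must share a bag in every tree decomposition; so some bag has ≥ 3 vertices and tw(G) ≥ 2. The upper and lower bounds meet at 2, so that is the treewidth.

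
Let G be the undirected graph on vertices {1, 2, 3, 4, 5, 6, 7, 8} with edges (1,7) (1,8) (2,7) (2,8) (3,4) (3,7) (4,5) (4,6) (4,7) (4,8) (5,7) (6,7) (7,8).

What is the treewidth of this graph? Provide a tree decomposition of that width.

Each bag holds 3 vertices, so the decomposition has width 2, which upper-bounds the treewidth. Conversely, {1, 7, 8} is a clique of size 3, and the vertices of any clique must share a bag in every tree decomposition; so some bag has ≥ 3 vertices and tw(G) ≥ 2. Hence tw(G) = 2 exactly.

Treewidth 2.
Bags: B1 = {4, 6, 7}  B2 = {3, 4, 7}  B3 = {4, 5, 7}  B4 = {4, 7, 8}  B5 = {2, 7, 8}  B6 = {1, 7, 8}
Tree: B1–B2, B1–B3, B3–B4, B4–B5, B4–B6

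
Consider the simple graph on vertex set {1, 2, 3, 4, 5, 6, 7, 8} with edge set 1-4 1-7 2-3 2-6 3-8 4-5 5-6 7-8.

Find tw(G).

A width-2 tree decomposition is:
Bags: B1 = {2, 3, 6}  B2 = {3, 5, 6}  B3 = {3, 4, 5}  B4 = {1, 3, 4}  B5 = {1, 3, 7}  B6 = {3, 7, 8}
Tree: B1–B2, B2–B3, B3–B4, B4–B5, B5–B6
The largest bag has 3 vertices, giving width 2; this decomposition certifies tw(G) ≤ 2. The edges 3–2–6–5–4–1–7–8–3 form a cycle, so G is not a tree and its treewidth is at least 2. The upper and lower bounds meet at 2, so that is the treewidth.

2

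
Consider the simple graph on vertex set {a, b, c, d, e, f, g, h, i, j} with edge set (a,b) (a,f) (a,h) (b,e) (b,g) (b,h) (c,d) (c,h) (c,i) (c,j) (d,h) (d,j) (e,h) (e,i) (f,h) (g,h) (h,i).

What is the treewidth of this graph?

A width-2 tree decomposition is:
Bags: B1 = {b, e, h}  B2 = {e, h, i}  B3 = {b, g, h}  B4 = {c, h, i}  B5 = {c, d, h}  B6 = {c, d, j}  B7 = {a, b, h}  B8 = {a, f, h}
Tree: B1–B2, B1–B3, B2–B4, B4–B5, B5–B6, B3–B7, B7–B8
Each bag holds 3 vertices, so the decomposition has width 2, which upper-bounds the treewidth. For the lower bound, the 3 vertices {c, d, j} are pairwise adjacent, and any tree decomposition puts a clique entirely inside one bag — forcing width ≥ 2. The upper and lower bounds meet at 2, so that is the treewidth.

2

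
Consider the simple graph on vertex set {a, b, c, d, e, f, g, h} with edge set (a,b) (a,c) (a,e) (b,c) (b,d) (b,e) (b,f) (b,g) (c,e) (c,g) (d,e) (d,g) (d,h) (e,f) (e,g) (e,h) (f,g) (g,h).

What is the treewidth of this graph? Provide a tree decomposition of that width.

Treewidth 3.
Bags: B1 = {b, d, e, g}  B2 = {b, e, f, g}  B3 = {b, c, e, g}  B4 = {d, e, g, h}  B5 = {a, b, c, e}
Tree: B1–B2, B2–B3, B1–B4, B3–B5

The largest bag has 4 vertices, giving width 3; this decomposition certifies tw(G) ≤ 3. For the lower bound, the 4 vertices {d, e, g, h} are pairwise adjacent, and any tree decomposition puts a clique entirely inside one bag — forcing width ≥ 3. Combining the bounds, tw(G) = 3.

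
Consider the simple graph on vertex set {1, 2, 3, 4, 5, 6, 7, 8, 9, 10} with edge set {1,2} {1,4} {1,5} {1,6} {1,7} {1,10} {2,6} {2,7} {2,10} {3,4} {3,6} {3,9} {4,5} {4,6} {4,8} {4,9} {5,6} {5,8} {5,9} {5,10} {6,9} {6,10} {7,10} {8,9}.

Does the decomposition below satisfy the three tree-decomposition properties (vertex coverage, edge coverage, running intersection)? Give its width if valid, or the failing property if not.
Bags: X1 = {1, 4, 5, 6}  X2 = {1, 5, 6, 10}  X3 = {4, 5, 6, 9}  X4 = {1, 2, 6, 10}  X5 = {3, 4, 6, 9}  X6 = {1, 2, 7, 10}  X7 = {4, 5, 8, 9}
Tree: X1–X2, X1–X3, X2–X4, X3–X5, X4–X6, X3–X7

Yes; width 3.

Checking the three conditions: (i) the bags cover all of {1, 2, 3, 4, 5, 6, 7, 8, 9, 10}; (ii) for each edge, some bag contains both endpoints; (iii) the bags containing any fixed vertex form a subtree. All hold, so the decomposition is valid with width 4 − 1 = 3.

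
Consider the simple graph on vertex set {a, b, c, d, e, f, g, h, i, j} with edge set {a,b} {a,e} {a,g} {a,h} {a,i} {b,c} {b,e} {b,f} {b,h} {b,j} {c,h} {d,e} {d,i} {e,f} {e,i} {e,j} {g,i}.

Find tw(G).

2

A width-2 tree decomposition is:
Bags: B1 = {b, e, j}  B2 = {a, b, e}  B3 = {a, b, h}  B4 = {a, e, i}  B5 = {b, c, h}  B6 = {a, g, i}  B7 = {d, e, i}  B8 = {b, e, f}
Tree: B1–B2, B2–B3, B2–B4, B3–B5, B4–B6, B4–B7, B2–B8
The largest bag has 3 vertices, giving width 2; this decomposition certifies tw(G) ≤ 2. For the lower bound, the 3 vertices {d, e, i} are pairwise adjacent, and any tree decomposition puts a clique entirely inside one bag — forcing width ≥ 2. The upper and lower bounds meet at 2, so that is the treewidth.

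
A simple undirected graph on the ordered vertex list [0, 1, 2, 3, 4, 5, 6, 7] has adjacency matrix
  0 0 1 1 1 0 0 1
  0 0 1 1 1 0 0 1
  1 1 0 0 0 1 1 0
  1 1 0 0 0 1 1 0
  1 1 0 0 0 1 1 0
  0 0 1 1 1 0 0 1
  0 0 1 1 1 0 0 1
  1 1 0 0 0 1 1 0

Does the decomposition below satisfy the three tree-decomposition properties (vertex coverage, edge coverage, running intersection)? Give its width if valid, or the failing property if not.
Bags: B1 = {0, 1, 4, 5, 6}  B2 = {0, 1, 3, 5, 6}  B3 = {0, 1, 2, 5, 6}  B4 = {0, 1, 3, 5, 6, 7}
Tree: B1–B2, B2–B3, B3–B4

A tree decomposition must satisfy three properties: every vertex lies in some bag; for every edge, both endpoints lie together in some bag; and for every vertex, the bags containing it form a connected subtree. Here bags containing vertex 3 are not connected in the tree, so the decomposition is invalid.

No — bags containing vertex 3 are not connected in the tree.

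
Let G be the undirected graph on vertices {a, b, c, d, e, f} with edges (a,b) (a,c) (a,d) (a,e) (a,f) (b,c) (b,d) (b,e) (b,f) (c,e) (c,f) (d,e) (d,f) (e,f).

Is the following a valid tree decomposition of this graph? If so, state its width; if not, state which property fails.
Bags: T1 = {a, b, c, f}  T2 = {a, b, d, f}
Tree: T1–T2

No — vertex e appears in no bag.

A tree decomposition must satisfy three properties: every vertex lies in some bag; for every edge, both endpoints lie together in some bag; and for every vertex, the bags containing it form a connected subtree. Here vertex e appears in no bag, so the decomposition is invalid.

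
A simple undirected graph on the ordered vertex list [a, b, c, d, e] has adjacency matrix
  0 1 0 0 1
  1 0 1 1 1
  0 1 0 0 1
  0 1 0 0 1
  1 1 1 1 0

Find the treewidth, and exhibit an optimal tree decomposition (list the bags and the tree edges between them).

Treewidth 2.
Bags: B1 = {b, d, e}  B2 = {b, c, e}  B3 = {a, b, e}
Tree: B1–B2, B1–B3

Each bag holds 3 vertices, so the decomposition has width 2, which upper-bounds the treewidth. Conversely, {b, d, e} is a clique of size 3, and the vertices of any clique must share a bag in every tree decomposition; so some bag has ≥ 3 vertices and tw(G) ≥ 2. Therefore the treewidth is 2.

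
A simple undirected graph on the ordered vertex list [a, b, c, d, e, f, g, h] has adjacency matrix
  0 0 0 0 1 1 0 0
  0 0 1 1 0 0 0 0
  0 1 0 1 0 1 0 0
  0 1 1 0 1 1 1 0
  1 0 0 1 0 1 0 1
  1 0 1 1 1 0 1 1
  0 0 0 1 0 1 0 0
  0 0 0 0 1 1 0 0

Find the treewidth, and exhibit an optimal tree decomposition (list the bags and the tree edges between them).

The largest bag has 3 vertices, giving width 2; this decomposition certifies tw(G) ≤ 2. Conversely, {d, f, g} is a clique of size 3, and the vertices of any clique must share a bag in every tree decomposition; so some bag has ≥ 3 vertices and tw(G) ≥ 2. The upper and lower bounds meet at 2, so that is the treewidth.

Treewidth 2.
Bags: B1 = {d, e, f}  B2 = {a, e, f}  B3 = {c, d, f}  B4 = {b, c, d}  B5 = {d, f, g}  B6 = {e, f, h}
Tree: B1–B2, B1–B3, B3–B4, B1–B5, B2–B6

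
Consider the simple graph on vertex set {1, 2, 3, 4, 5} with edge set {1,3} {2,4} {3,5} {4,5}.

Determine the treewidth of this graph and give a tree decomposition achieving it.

Treewidth 1.
One optimal decomposition is:
Bags: B1 = {2, 4}  B2 = {4, 5}  B3 = {3, 5}  B4 = {1, 3}
Tree: B1–B2, B2–B3, B3–B4

Each bag holds 2 vertices, so the decomposition has width 1, which upper-bounds the treewidth. Any graph with an edge has treewidth ≥ 1, and G has the edge 2–4. Therefore the treewidth is 1.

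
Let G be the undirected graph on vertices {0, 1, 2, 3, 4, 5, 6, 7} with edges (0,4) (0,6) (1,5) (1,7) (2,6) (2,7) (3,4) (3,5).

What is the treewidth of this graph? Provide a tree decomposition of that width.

Every bag has size at most 3, so the width is 3 − 1 = 2 and tw(G) ≤ 2. Since 4–0–6–2–7–1–5–3–4 is a cycle in G, G is not acyclic. Forests are exactly the graphs of treewidth ≤ 1, so tw(G) ≥ 2. The upper and lower bounds meet at 2, so that is the treewidth.

Treewidth 2.
One optimal decomposition is:
Bags: B1 = {0, 4, 6}  B2 = {2, 4, 6}  B3 = {2, 4, 7}  B4 = {1, 4, 7}  B5 = {1, 4, 5}  B6 = {3, 4, 5}
Tree: B1–B2, B2–B3, B3–B4, B4–B5, B5–B6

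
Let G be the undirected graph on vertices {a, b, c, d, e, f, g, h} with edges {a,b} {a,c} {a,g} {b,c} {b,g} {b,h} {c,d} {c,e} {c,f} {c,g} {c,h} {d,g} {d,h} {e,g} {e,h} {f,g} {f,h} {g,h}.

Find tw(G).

3

A width-3 tree decomposition is:
Bags: B1 = {b, c, g, h}  B2 = {c, e, g, h}  B3 = {c, f, g, h}  B4 = {c, d, g, h}  B5 = {a, b, c, g}
Tree: B1–B2, B1–B3, B3–B4, B1–B5
Each bag holds 4 vertices, so the decomposition has width 3, which upper-bounds the treewidth. On the other hand G contains the 4-clique {c, d, g, h}. A clique must lie in a single bag of any decomposition, so no decomposition can have width below 3. The upper and lower bounds meet at 3, so that is the treewidth.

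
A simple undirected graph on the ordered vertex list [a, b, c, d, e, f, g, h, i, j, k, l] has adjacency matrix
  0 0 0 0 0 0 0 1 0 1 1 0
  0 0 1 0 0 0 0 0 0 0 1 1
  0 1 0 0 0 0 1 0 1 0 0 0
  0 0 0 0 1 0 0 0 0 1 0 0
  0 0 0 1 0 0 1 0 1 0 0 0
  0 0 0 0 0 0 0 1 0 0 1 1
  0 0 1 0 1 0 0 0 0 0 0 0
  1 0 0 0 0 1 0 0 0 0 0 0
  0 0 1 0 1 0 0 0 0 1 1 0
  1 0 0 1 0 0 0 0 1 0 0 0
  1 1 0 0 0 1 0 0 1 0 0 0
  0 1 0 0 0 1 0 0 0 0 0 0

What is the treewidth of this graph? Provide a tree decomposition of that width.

Treewidth 3.
One optimal decomposition is:
Bags: B1 = {a, f, h, l}  B2 = {a, f, k, l}  B3 = {a, b, k, l}  B4 = {a, b, j, k}  B5 = {b, i, j, k}  B6 = {b, c, i, j}  B7 = {c, d, i, j}  B8 = {c, d, e, i}  B9 = {c, d, e, g}
Tree: B1–B2, B2–B3, B3–B4, B4–B5, B5–B6, B6–B7, B7–B8, B8–B9

The largest bag has 4 vertices, giving width 3; this decomposition certifies tw(G) ≤ 3. For the lower bound: the 4 vertex sets {f,h,l}, {a}, {k}, {b,c,i,j} are disjoint, each induces a connected subgraph, and every pair is joined by at least one edge of G. Contracting each set to a single vertex therefore yields K_{4} as a minor, and since treewidth is minor-monotone, tw(G) ≥ tw(K_{4}) = 3. Combining the bounds, tw(G) = 3.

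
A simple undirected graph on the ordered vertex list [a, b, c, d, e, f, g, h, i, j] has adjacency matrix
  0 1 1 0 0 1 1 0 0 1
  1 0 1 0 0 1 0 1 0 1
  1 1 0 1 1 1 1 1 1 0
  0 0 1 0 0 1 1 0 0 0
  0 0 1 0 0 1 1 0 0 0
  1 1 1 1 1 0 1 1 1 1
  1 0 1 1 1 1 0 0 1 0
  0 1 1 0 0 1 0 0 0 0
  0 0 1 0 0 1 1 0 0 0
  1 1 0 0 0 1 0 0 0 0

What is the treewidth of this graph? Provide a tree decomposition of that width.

Each bag holds 4 vertices, so the decomposition has width 3, which upper-bounds the treewidth. Conversely, {a, b, f, j} is a clique of size 4, and the vertices of any clique must share a bag in every tree decomposition; so some bag has ≥ 4 vertices and tw(G) ≥ 3. Combining the bounds, tw(G) = 3.

Treewidth 3.
One optimal decomposition is:
Bags: B1 = {b, c, f, h}  B2 = {a, b, c, f}  B3 = {a, b, f, j}  B4 = {a, c, f, g}  B5 = {c, f, g, i}  B6 = {c, e, f, g}  B7 = {c, d, f, g}
Tree: B1–B2, B2–B3, B2–B4, B4–B5, B4–B6, B4–B7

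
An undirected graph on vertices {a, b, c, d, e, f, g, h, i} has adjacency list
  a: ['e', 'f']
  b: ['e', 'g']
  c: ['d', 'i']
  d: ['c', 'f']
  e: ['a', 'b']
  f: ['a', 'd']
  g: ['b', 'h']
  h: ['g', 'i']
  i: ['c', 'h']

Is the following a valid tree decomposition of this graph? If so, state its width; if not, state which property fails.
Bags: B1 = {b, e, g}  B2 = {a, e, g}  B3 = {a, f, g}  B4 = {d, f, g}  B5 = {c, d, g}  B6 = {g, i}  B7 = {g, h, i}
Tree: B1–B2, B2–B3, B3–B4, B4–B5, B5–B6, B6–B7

No — edge (c,i) lies in no bag.

A tree decomposition must satisfy three properties: every vertex lies in some bag; for every edge, both endpoints lie together in some bag; and for every vertex, the bags containing it form a connected subtree. Here edge (c,i) lies in no bag, so the decomposition is invalid.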